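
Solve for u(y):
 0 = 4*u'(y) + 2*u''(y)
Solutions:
 u(y) = C1 + C2*exp(-2*y)


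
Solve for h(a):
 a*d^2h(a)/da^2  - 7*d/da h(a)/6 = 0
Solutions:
 h(a) = C1 + C2*a^(13/6)


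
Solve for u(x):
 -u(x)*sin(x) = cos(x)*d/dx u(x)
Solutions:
 u(x) = C1*cos(x)


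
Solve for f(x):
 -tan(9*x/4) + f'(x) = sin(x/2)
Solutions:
 f(x) = C1 - 4*log(cos(9*x/4))/9 - 2*cos(x/2)


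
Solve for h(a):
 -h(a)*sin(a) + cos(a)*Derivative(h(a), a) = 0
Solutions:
 h(a) = C1/cos(a)


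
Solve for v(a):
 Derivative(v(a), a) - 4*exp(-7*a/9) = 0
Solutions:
 v(a) = C1 - 36*exp(-7*a/9)/7


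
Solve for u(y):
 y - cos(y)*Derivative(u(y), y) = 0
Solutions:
 u(y) = C1 + Integral(y/cos(y), y)


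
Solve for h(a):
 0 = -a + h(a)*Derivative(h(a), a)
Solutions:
 h(a) = -sqrt(C1 + a^2)
 h(a) = sqrt(C1 + a^2)


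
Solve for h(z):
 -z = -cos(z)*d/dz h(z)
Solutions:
 h(z) = C1 + Integral(z/cos(z), z)


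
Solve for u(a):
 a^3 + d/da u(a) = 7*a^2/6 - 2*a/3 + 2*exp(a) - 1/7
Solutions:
 u(a) = C1 - a^4/4 + 7*a^3/18 - a^2/3 - a/7 + 2*exp(a)


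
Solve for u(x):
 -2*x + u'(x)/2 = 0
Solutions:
 u(x) = C1 + 2*x^2


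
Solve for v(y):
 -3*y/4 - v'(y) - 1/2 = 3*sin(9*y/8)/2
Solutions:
 v(y) = C1 - 3*y^2/8 - y/2 + 4*cos(9*y/8)/3


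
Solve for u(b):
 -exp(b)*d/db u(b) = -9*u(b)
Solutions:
 u(b) = C1*exp(-9*exp(-b))


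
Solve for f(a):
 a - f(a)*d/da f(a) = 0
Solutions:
 f(a) = -sqrt(C1 + a^2)
 f(a) = sqrt(C1 + a^2)


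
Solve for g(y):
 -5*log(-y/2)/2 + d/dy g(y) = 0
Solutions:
 g(y) = C1 + 5*y*log(-y)/2 + 5*y*(-1 - log(2))/2


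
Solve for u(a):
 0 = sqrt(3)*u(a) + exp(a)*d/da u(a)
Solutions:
 u(a) = C1*exp(sqrt(3)*exp(-a))


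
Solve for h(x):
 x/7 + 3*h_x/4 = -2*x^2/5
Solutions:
 h(x) = C1 - 8*x^3/45 - 2*x^2/21


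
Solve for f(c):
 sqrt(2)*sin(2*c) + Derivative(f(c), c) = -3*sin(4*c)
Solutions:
 f(c) = C1 + sqrt(2)*cos(2*c)/2 + 3*cos(4*c)/4


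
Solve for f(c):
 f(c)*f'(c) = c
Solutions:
 f(c) = -sqrt(C1 + c^2)
 f(c) = sqrt(C1 + c^2)


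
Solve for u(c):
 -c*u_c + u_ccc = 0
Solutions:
 u(c) = C1 + Integral(C2*airyai(c) + C3*airybi(c), c)


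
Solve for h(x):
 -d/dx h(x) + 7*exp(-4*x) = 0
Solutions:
 h(x) = C1 - 7*exp(-4*x)/4


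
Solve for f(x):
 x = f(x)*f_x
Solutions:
 f(x) = -sqrt(C1 + x^2)
 f(x) = sqrt(C1 + x^2)


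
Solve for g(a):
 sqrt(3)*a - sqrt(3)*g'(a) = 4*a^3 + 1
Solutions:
 g(a) = C1 - sqrt(3)*a^4/3 + a^2/2 - sqrt(3)*a/3


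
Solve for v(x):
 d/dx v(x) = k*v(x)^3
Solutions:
 v(x) = -sqrt(2)*sqrt(-1/(C1 + k*x))/2
 v(x) = sqrt(2)*sqrt(-1/(C1 + k*x))/2


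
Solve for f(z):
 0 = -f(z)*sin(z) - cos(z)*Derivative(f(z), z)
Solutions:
 f(z) = C1*cos(z)


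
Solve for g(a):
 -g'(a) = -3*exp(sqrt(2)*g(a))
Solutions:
 g(a) = sqrt(2)*(2*log(-1/(C1 + 3*a)) - log(2))/4


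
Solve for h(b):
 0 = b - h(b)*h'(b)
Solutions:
 h(b) = -sqrt(C1 + b^2)
 h(b) = sqrt(C1 + b^2)


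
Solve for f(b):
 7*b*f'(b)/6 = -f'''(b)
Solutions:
 f(b) = C1 + Integral(C2*airyai(-6^(2/3)*7^(1/3)*b/6) + C3*airybi(-6^(2/3)*7^(1/3)*b/6), b)


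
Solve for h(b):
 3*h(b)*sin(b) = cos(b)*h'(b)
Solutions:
 h(b) = C1/cos(b)^3


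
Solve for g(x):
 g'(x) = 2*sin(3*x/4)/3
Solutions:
 g(x) = C1 - 8*cos(3*x/4)/9


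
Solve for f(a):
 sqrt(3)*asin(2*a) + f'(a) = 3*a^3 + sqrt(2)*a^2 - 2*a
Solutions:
 f(a) = C1 + 3*a^4/4 + sqrt(2)*a^3/3 - a^2 - sqrt(3)*(a*asin(2*a) + sqrt(1 - 4*a^2)/2)


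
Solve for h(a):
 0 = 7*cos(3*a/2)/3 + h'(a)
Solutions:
 h(a) = C1 - 14*sin(3*a/2)/9


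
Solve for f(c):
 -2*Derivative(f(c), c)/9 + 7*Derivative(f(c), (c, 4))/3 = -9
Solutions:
 f(c) = C1 + C4*exp(2^(1/3)*21^(2/3)*c/21) + 81*c/2 + (C2*sin(2^(1/3)*3^(1/6)*7^(2/3)*c/14) + C3*cos(2^(1/3)*3^(1/6)*7^(2/3)*c/14))*exp(-2^(1/3)*21^(2/3)*c/42)


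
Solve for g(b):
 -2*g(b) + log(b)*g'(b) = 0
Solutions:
 g(b) = C1*exp(2*li(b))


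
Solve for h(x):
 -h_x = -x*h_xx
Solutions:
 h(x) = C1 + C2*x^2


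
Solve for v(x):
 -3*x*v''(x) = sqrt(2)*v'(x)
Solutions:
 v(x) = C1 + C2*x^(1 - sqrt(2)/3)


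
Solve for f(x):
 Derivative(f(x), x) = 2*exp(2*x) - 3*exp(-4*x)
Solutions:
 f(x) = C1 + exp(2*x) + 3*exp(-4*x)/4


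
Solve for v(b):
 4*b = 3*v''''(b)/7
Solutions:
 v(b) = C1 + C2*b + C3*b^2 + C4*b^3 + 7*b^5/90


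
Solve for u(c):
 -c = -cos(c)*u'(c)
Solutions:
 u(c) = C1 + Integral(c/cos(c), c)


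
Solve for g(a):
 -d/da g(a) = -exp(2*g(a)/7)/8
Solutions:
 g(a) = 7*log(-sqrt(-1/(C1 + a))) + 7*log(2) + 7*log(7)/2
 g(a) = 7*log(-1/(C1 + a))/2 + 7*log(2) + 7*log(7)/2


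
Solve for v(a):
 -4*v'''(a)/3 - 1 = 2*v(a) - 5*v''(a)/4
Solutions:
 v(a) = C1*exp(a*(25/(32*sqrt(8466) + 2947)^(1/3) + 10 + (32*sqrt(8466) + 2947)^(1/3))/32)*sin(sqrt(3)*a*(-(32*sqrt(8466) + 2947)^(1/3) + 25/(32*sqrt(8466) + 2947)^(1/3))/32) + C2*exp(a*(25/(32*sqrt(8466) + 2947)^(1/3) + 10 + (32*sqrt(8466) + 2947)^(1/3))/32)*cos(sqrt(3)*a*(-(32*sqrt(8466) + 2947)^(1/3) + 25/(32*sqrt(8466) + 2947)^(1/3))/32) + C3*exp(a*(-(32*sqrt(8466) + 2947)^(1/3) - 25/(32*sqrt(8466) + 2947)^(1/3) + 5)/16) - 1/2


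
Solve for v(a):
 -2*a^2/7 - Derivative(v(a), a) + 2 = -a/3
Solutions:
 v(a) = C1 - 2*a^3/21 + a^2/6 + 2*a


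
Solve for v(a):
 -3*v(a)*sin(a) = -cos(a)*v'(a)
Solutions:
 v(a) = C1/cos(a)^3


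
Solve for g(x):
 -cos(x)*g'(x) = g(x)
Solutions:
 g(x) = C1*sqrt(sin(x) - 1)/sqrt(sin(x) + 1)


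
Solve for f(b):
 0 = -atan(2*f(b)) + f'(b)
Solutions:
 Integral(1/atan(2*_y), (_y, f(b))) = C1 + b


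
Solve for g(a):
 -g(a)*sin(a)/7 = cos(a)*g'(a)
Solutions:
 g(a) = C1*cos(a)^(1/7)


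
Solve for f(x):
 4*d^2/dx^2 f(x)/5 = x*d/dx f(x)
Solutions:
 f(x) = C1 + C2*erfi(sqrt(10)*x/4)


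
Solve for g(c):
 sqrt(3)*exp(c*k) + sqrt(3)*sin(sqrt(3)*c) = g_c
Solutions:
 g(c) = C1 - cos(sqrt(3)*c) + sqrt(3)*exp(c*k)/k


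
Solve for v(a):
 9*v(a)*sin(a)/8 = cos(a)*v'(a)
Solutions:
 v(a) = C1/cos(a)^(9/8)


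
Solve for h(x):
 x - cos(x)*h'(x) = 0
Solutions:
 h(x) = C1 + Integral(x/cos(x), x)


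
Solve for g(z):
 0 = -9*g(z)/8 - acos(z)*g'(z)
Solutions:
 g(z) = C1*exp(-9*Integral(1/acos(z), z)/8)


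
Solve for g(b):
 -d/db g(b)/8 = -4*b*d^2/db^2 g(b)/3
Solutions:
 g(b) = C1 + C2*b^(35/32)


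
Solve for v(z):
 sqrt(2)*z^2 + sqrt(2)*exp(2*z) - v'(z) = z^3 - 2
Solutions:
 v(z) = C1 - z^4/4 + sqrt(2)*z^3/3 + 2*z + sqrt(2)*exp(2*z)/2


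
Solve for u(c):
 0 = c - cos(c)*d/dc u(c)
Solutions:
 u(c) = C1 + Integral(c/cos(c), c)


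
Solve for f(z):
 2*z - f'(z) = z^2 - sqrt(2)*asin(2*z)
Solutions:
 f(z) = C1 - z^3/3 + z^2 + sqrt(2)*(z*asin(2*z) + sqrt(1 - 4*z^2)/2)


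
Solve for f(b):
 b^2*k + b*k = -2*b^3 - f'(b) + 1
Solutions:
 f(b) = C1 - b^4/2 - b^3*k/3 - b^2*k/2 + b


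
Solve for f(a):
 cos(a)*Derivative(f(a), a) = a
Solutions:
 f(a) = C1 + Integral(a/cos(a), a)


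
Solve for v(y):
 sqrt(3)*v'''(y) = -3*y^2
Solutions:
 v(y) = C1 + C2*y + C3*y^2 - sqrt(3)*y^5/60


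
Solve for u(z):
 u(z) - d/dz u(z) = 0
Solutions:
 u(z) = C1*exp(z)


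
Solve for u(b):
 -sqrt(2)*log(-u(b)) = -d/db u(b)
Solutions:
 -li(-u(b)) = C1 + sqrt(2)*b


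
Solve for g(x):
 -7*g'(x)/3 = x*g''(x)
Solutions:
 g(x) = C1 + C2/x^(4/3)


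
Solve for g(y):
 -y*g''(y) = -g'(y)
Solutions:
 g(y) = C1 + C2*y^2


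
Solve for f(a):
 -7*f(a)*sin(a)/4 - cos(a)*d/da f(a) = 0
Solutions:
 f(a) = C1*cos(a)^(7/4)


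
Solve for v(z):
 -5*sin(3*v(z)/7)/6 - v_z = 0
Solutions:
 5*z/6 + 7*log(cos(3*v(z)/7) - 1)/6 - 7*log(cos(3*v(z)/7) + 1)/6 = C1


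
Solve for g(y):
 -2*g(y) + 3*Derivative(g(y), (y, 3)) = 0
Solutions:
 g(y) = C3*exp(2^(1/3)*3^(2/3)*y/3) + (C1*sin(2^(1/3)*3^(1/6)*y/2) + C2*cos(2^(1/3)*3^(1/6)*y/2))*exp(-2^(1/3)*3^(2/3)*y/6)


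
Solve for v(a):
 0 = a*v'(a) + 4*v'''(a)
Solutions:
 v(a) = C1 + Integral(C2*airyai(-2^(1/3)*a/2) + C3*airybi(-2^(1/3)*a/2), a)


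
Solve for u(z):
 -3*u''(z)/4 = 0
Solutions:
 u(z) = C1 + C2*z


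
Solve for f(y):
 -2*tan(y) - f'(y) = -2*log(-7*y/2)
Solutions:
 f(y) = C1 + 2*y*log(-y) - 2*y - 2*y*log(2) + 2*y*log(7) + 2*log(cos(y))


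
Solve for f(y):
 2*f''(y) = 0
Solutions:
 f(y) = C1 + C2*y


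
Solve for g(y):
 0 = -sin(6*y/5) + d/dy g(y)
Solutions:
 g(y) = C1 - 5*cos(6*y/5)/6


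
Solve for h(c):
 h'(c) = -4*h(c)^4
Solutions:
 h(c) = (-3^(2/3) - 3*3^(1/6)*I)*(1/(C1 + 4*c))^(1/3)/6
 h(c) = (-3^(2/3) + 3*3^(1/6)*I)*(1/(C1 + 4*c))^(1/3)/6
 h(c) = (1/(C1 + 12*c))^(1/3)


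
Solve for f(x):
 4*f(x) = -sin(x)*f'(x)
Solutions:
 f(x) = C1*(cos(x)^2 + 2*cos(x) + 1)/(cos(x)^2 - 2*cos(x) + 1)


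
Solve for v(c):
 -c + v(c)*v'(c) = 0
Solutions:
 v(c) = -sqrt(C1 + c^2)
 v(c) = sqrt(C1 + c^2)


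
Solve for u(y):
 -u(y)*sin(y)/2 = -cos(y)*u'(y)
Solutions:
 u(y) = C1/sqrt(cos(y))


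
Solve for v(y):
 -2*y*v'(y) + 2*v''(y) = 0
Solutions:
 v(y) = C1 + C2*erfi(sqrt(2)*y/2)


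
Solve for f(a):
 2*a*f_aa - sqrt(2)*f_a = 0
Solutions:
 f(a) = C1 + C2*a^(sqrt(2)/2 + 1)


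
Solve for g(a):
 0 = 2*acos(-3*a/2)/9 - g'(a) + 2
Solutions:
 g(a) = C1 + 2*a*acos(-3*a/2)/9 + 2*a + 2*sqrt(4 - 9*a^2)/27


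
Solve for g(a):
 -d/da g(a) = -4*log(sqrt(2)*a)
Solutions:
 g(a) = C1 + 4*a*log(a) - 4*a + a*log(4)


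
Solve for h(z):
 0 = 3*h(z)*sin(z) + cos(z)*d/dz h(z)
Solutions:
 h(z) = C1*cos(z)^3


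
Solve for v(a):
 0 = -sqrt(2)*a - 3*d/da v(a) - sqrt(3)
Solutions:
 v(a) = C1 - sqrt(2)*a^2/6 - sqrt(3)*a/3


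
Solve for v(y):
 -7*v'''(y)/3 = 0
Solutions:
 v(y) = C1 + C2*y + C3*y^2


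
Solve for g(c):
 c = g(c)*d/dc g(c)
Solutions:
 g(c) = -sqrt(C1 + c^2)
 g(c) = sqrt(C1 + c^2)


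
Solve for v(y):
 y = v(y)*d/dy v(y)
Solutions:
 v(y) = -sqrt(C1 + y^2)
 v(y) = sqrt(C1 + y^2)


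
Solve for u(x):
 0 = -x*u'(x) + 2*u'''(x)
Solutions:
 u(x) = C1 + Integral(C2*airyai(2^(2/3)*x/2) + C3*airybi(2^(2/3)*x/2), x)


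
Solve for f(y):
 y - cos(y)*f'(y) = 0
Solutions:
 f(y) = C1 + Integral(y/cos(y), y)


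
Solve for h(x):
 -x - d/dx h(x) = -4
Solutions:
 h(x) = C1 - x^2/2 + 4*x


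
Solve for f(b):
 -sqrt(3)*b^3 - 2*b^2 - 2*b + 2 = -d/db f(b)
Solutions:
 f(b) = C1 + sqrt(3)*b^4/4 + 2*b^3/3 + b^2 - 2*b


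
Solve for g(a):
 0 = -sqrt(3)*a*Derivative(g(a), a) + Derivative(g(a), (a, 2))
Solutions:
 g(a) = C1 + C2*erfi(sqrt(2)*3^(1/4)*a/2)


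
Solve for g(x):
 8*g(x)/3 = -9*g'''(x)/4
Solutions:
 g(x) = C3*exp(-2*2^(2/3)*x/3) + (C1*sin(2^(2/3)*sqrt(3)*x/3) + C2*cos(2^(2/3)*sqrt(3)*x/3))*exp(2^(2/3)*x/3)


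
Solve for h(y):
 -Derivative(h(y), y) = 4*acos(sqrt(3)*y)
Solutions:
 h(y) = C1 - 4*y*acos(sqrt(3)*y) + 4*sqrt(3)*sqrt(1 - 3*y^2)/3


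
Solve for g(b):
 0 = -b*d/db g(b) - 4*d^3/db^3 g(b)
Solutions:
 g(b) = C1 + Integral(C2*airyai(-2^(1/3)*b/2) + C3*airybi(-2^(1/3)*b/2), b)


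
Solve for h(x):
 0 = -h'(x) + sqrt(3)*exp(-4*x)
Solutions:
 h(x) = C1 - sqrt(3)*exp(-4*x)/4


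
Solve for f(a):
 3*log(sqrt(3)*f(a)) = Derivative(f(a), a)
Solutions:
 -2*Integral(1/(2*log(_y) + log(3)), (_y, f(a)))/3 = C1 - a


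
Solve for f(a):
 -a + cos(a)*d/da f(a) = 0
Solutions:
 f(a) = C1 + Integral(a/cos(a), a)


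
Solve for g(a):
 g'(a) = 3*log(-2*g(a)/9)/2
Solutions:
 -2*Integral(1/(log(-_y) - 2*log(3) + log(2)), (_y, g(a)))/3 = C1 - a


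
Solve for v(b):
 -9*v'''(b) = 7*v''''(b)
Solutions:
 v(b) = C1 + C2*b + C3*b^2 + C4*exp(-9*b/7)


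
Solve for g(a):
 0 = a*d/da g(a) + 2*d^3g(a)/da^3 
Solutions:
 g(a) = C1 + Integral(C2*airyai(-2^(2/3)*a/2) + C3*airybi(-2^(2/3)*a/2), a)


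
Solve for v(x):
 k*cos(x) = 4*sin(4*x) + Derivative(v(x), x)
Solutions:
 v(x) = C1 + k*sin(x) + cos(4*x)


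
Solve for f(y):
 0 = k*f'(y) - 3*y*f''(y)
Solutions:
 f(y) = C1 + y^(re(k)/3 + 1)*(C2*sin(log(y)*Abs(im(k))/3) + C3*cos(log(y)*im(k)/3))


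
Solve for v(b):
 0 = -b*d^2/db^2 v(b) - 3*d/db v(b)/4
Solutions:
 v(b) = C1 + C2*b^(1/4)


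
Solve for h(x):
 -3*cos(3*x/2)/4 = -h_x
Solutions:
 h(x) = C1 + sin(3*x/2)/2


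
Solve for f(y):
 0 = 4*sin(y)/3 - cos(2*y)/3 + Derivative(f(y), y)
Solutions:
 f(y) = C1 + sin(2*y)/6 + 4*cos(y)/3


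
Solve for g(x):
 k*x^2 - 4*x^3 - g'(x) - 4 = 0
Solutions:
 g(x) = C1 + k*x^3/3 - x^4 - 4*x


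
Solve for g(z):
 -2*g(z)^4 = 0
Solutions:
 g(z) = 0


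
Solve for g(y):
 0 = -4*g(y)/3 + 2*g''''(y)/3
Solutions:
 g(y) = C1*exp(-2^(1/4)*y) + C2*exp(2^(1/4)*y) + C3*sin(2^(1/4)*y) + C4*cos(2^(1/4)*y)


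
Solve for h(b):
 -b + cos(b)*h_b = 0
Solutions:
 h(b) = C1 + Integral(b/cos(b), b)


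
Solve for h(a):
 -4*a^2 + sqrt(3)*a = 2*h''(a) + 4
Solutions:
 h(a) = C1 + C2*a - a^4/6 + sqrt(3)*a^3/12 - a^2


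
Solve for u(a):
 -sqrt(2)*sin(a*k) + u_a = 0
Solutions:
 u(a) = C1 - sqrt(2)*cos(a*k)/k


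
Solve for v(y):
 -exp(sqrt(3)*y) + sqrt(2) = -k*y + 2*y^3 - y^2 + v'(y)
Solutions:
 v(y) = C1 + k*y^2/2 - y^4/2 + y^3/3 + sqrt(2)*y - sqrt(3)*exp(sqrt(3)*y)/3


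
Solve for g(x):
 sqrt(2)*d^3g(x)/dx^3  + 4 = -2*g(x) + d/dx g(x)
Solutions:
 g(x) = C1*exp(3^(1/3)*x*(2^(5/6)*3^(1/3)/(sqrt(3)*sqrt(54 - sqrt(2)) + 9*sqrt(2))^(1/3) + 2^(2/3)*(sqrt(3)*sqrt(54 - sqrt(2)) + 9*sqrt(2))^(1/3))/12)*sin(3^(1/6)*x*(-3*2^(5/6)/(sqrt(3)*sqrt(54 - sqrt(2)) + 9*sqrt(2))^(1/3) + 6^(2/3)*(sqrt(3)*sqrt(54 - sqrt(2)) + 9*sqrt(2))^(1/3))/12) + C2*exp(3^(1/3)*x*(2^(5/6)*3^(1/3)/(sqrt(3)*sqrt(54 - sqrt(2)) + 9*sqrt(2))^(1/3) + 2^(2/3)*(sqrt(3)*sqrt(54 - sqrt(2)) + 9*sqrt(2))^(1/3))/12)*cos(3^(1/6)*x*(-3*2^(5/6)/(sqrt(3)*sqrt(54 - sqrt(2)) + 9*sqrt(2))^(1/3) + 6^(2/3)*(sqrt(3)*sqrt(54 - sqrt(2)) + 9*sqrt(2))^(1/3))/12) + C3*exp(-3^(1/3)*x*(2^(5/6)*3^(1/3)/(sqrt(3)*sqrt(54 - sqrt(2)) + 9*sqrt(2))^(1/3) + 2^(2/3)*(sqrt(3)*sqrt(54 - sqrt(2)) + 9*sqrt(2))^(1/3))/6) - 2


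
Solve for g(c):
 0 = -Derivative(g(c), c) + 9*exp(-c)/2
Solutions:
 g(c) = C1 - 9*exp(-c)/2


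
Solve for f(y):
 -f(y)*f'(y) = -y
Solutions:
 f(y) = -sqrt(C1 + y^2)
 f(y) = sqrt(C1 + y^2)


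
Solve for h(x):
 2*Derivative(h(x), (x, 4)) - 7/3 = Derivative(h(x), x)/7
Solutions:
 h(x) = C1 + C4*exp(14^(2/3)*x/14) - 49*x/3 + (C2*sin(14^(2/3)*sqrt(3)*x/28) + C3*cos(14^(2/3)*sqrt(3)*x/28))*exp(-14^(2/3)*x/28)


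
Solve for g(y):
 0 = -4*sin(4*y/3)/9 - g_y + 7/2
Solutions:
 g(y) = C1 + 7*y/2 + cos(4*y/3)/3


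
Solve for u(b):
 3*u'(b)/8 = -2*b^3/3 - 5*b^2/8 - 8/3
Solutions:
 u(b) = C1 - 4*b^4/9 - 5*b^3/9 - 64*b/9


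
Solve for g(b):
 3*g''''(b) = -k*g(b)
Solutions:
 g(b) = C1*exp(-3^(3/4)*b*(-k)^(1/4)/3) + C2*exp(3^(3/4)*b*(-k)^(1/4)/3) + C3*exp(-3^(3/4)*I*b*(-k)^(1/4)/3) + C4*exp(3^(3/4)*I*b*(-k)^(1/4)/3)


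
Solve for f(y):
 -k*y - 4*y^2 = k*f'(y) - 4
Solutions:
 f(y) = C1 - y^2/2 - 4*y^3/(3*k) + 4*y/k


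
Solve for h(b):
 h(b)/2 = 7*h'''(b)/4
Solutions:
 h(b) = C3*exp(2^(1/3)*7^(2/3)*b/7) + (C1*sin(2^(1/3)*sqrt(3)*7^(2/3)*b/14) + C2*cos(2^(1/3)*sqrt(3)*7^(2/3)*b/14))*exp(-2^(1/3)*7^(2/3)*b/14)


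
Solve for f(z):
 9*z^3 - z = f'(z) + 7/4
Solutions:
 f(z) = C1 + 9*z^4/4 - z^2/2 - 7*z/4


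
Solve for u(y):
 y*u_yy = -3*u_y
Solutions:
 u(y) = C1 + C2/y^2


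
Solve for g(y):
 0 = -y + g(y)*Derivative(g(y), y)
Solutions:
 g(y) = -sqrt(C1 + y^2)
 g(y) = sqrt(C1 + y^2)


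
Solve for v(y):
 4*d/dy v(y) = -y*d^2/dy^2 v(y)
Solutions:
 v(y) = C1 + C2/y^3


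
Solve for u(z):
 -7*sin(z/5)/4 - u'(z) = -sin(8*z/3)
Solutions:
 u(z) = C1 + 35*cos(z/5)/4 - 3*cos(8*z/3)/8


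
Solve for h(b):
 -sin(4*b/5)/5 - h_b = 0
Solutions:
 h(b) = C1 + cos(4*b/5)/4


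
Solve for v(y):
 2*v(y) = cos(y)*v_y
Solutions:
 v(y) = C1*(sin(y) + 1)/(sin(y) - 1)


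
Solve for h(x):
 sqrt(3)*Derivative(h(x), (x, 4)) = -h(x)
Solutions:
 h(x) = (C1*sin(sqrt(2)*3^(7/8)*x/6) + C2*cos(sqrt(2)*3^(7/8)*x/6))*exp(-sqrt(2)*3^(7/8)*x/6) + (C3*sin(sqrt(2)*3^(7/8)*x/6) + C4*cos(sqrt(2)*3^(7/8)*x/6))*exp(sqrt(2)*3^(7/8)*x/6)


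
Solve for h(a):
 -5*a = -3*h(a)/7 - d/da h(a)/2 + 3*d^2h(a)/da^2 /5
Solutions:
 h(a) = C1*exp(a*(35 - sqrt(6265))/84) + C2*exp(a*(35 + sqrt(6265))/84) + 35*a/3 - 245/18


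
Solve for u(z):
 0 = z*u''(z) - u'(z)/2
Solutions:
 u(z) = C1 + C2*z^(3/2)


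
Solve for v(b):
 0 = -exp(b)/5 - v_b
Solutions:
 v(b) = C1 - exp(b)/5


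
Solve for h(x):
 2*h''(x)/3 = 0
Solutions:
 h(x) = C1 + C2*x


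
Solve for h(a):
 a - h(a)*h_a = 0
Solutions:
 h(a) = -sqrt(C1 + a^2)
 h(a) = sqrt(C1 + a^2)


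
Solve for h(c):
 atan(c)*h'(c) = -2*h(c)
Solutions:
 h(c) = C1*exp(-2*Integral(1/atan(c), c))


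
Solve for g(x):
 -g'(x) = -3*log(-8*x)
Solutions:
 g(x) = C1 + 3*x*log(-x) + 3*x*(-1 + 3*log(2))


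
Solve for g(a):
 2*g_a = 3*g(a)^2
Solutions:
 g(a) = -2/(C1 + 3*a)


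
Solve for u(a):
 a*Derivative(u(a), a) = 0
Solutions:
 u(a) = C1


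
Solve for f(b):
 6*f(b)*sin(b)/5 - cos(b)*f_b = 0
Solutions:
 f(b) = C1/cos(b)^(6/5)


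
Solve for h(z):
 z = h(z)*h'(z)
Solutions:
 h(z) = -sqrt(C1 + z^2)
 h(z) = sqrt(C1 + z^2)


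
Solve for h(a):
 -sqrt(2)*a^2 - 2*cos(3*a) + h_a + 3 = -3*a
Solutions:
 h(a) = C1 + sqrt(2)*a^3/3 - 3*a^2/2 - 3*a + 2*sin(3*a)/3


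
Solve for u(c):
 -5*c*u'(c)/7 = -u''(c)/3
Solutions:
 u(c) = C1 + C2*erfi(sqrt(210)*c/14)


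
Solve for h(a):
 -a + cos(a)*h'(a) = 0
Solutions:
 h(a) = C1 + Integral(a/cos(a), a)


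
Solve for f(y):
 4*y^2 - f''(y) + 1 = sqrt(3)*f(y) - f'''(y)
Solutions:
 f(y) = C1*exp(y*(-2^(2/3)*(2 + 27*sqrt(3) + sqrt(-4 + (2 + 27*sqrt(3))^2))^(1/3) - 2*2^(1/3)/(2 + 27*sqrt(3) + sqrt(-4 + (2 + 27*sqrt(3))^2))^(1/3) + 4)/12)*sin(2^(1/3)*sqrt(3)*y*(-2^(1/3)*(2 + 27*sqrt(3) + sqrt(-4 + 729*(-sqrt(3) - 2/27)^2))^(1/3) + 2/(2 + 27*sqrt(3) + sqrt(-4 + 729*(-sqrt(3) - 2/27)^2))^(1/3))/12) + C2*exp(y*(-2^(2/3)*(2 + 27*sqrt(3) + sqrt(-4 + (2 + 27*sqrt(3))^2))^(1/3) - 2*2^(1/3)/(2 + 27*sqrt(3) + sqrt(-4 + (2 + 27*sqrt(3))^2))^(1/3) + 4)/12)*cos(2^(1/3)*sqrt(3)*y*(-2^(1/3)*(2 + 27*sqrt(3) + sqrt(-4 + 729*(-sqrt(3) - 2/27)^2))^(1/3) + 2/(2 + 27*sqrt(3) + sqrt(-4 + 729*(-sqrt(3) - 2/27)^2))^(1/3))/12) + C3*exp(y*(2*2^(1/3)/(2 + 27*sqrt(3) + sqrt(-4 + (2 + 27*sqrt(3))^2))^(1/3) + 2 + 2^(2/3)*(2 + 27*sqrt(3) + sqrt(-4 + (2 + 27*sqrt(3))^2))^(1/3))/6) + 4*sqrt(3)*y^2/3 - 8/3 + sqrt(3)/3


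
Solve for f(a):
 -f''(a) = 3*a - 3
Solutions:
 f(a) = C1 + C2*a - a^3/2 + 3*a^2/2


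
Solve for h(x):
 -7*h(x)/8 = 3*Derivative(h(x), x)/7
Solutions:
 h(x) = C1*exp(-49*x/24)


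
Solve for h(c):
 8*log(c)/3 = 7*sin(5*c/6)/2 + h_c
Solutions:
 h(c) = C1 + 8*c*log(c)/3 - 8*c/3 + 21*cos(5*c/6)/5


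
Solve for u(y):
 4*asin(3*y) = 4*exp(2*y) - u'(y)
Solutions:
 u(y) = C1 - 4*y*asin(3*y) - 4*sqrt(1 - 9*y^2)/3 + 2*exp(2*y)


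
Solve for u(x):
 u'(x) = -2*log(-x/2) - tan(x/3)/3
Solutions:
 u(x) = C1 - 2*x*log(-x) + 2*x*log(2) + 2*x + log(cos(x/3))


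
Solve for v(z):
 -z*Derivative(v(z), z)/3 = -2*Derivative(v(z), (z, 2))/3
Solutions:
 v(z) = C1 + C2*erfi(z/2)


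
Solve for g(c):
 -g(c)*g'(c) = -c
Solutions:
 g(c) = -sqrt(C1 + c^2)
 g(c) = sqrt(C1 + c^2)


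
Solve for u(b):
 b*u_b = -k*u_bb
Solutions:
 u(b) = C1 + C2*sqrt(k)*erf(sqrt(2)*b*sqrt(1/k)/2)


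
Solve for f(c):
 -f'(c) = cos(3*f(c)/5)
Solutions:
 c - 5*log(sin(3*f(c)/5) - 1)/6 + 5*log(sin(3*f(c)/5) + 1)/6 = C1


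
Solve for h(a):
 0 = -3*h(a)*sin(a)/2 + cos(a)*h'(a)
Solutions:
 h(a) = C1/cos(a)^(3/2)


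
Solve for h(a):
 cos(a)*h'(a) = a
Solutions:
 h(a) = C1 + Integral(a/cos(a), a)


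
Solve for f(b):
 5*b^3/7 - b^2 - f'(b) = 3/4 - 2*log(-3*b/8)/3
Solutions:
 f(b) = C1 + 5*b^4/28 - b^3/3 + 2*b*log(-b)/3 + b*(-17/12 - 2*log(2) + 2*log(3)/3)


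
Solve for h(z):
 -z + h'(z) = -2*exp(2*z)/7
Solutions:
 h(z) = C1 + z^2/2 - exp(2*z)/7


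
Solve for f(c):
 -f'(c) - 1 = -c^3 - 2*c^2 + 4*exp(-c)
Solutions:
 f(c) = C1 + c^4/4 + 2*c^3/3 - c + 4*exp(-c)


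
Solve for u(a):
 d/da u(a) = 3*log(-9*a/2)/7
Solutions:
 u(a) = C1 + 3*a*log(-a)/7 + 3*a*(-1 - log(2) + 2*log(3))/7


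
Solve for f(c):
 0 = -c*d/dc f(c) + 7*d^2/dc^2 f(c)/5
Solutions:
 f(c) = C1 + C2*erfi(sqrt(70)*c/14)


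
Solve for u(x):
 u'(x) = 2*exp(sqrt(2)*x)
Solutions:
 u(x) = C1 + sqrt(2)*exp(sqrt(2)*x)


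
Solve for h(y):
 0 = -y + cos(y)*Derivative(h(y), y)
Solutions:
 h(y) = C1 + Integral(y/cos(y), y)


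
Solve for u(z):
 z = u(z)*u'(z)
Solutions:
 u(z) = -sqrt(C1 + z^2)
 u(z) = sqrt(C1 + z^2)


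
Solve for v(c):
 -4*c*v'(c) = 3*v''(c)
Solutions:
 v(c) = C1 + C2*erf(sqrt(6)*c/3)


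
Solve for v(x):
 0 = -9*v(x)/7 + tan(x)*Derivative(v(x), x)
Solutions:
 v(x) = C1*sin(x)^(9/7)


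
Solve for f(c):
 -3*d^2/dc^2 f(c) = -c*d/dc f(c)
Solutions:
 f(c) = C1 + C2*erfi(sqrt(6)*c/6)


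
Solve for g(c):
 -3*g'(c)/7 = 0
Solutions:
 g(c) = C1


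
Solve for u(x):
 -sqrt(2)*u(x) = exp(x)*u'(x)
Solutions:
 u(x) = C1*exp(sqrt(2)*exp(-x))


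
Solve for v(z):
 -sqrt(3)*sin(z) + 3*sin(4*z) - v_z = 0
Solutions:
 v(z) = C1 + sqrt(3)*cos(z) - 3*cos(4*z)/4


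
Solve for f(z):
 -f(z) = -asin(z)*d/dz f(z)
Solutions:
 f(z) = C1*exp(Integral(1/asin(z), z))


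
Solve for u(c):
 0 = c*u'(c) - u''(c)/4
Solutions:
 u(c) = C1 + C2*erfi(sqrt(2)*c)


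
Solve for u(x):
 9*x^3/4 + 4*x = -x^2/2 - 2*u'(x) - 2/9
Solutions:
 u(x) = C1 - 9*x^4/32 - x^3/12 - x^2 - x/9


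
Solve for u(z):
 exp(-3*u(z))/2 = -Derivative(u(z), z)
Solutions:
 u(z) = log(C1 - 3*z/2)/3
 u(z) = log((-1 - sqrt(3)*I)*(C1 - 3*z/2)^(1/3)/2)
 u(z) = log((-1 + sqrt(3)*I)*(C1 - 3*z/2)^(1/3)/2)


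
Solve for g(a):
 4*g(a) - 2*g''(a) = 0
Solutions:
 g(a) = C1*exp(-sqrt(2)*a) + C2*exp(sqrt(2)*a)


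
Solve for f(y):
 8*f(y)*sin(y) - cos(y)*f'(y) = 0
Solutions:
 f(y) = C1/cos(y)^8


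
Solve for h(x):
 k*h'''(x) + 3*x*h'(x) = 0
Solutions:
 h(x) = C1 + Integral(C2*airyai(3^(1/3)*x*(-1/k)^(1/3)) + C3*airybi(3^(1/3)*x*(-1/k)^(1/3)), x)


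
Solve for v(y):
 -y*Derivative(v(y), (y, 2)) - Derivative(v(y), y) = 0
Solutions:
 v(y) = C1 + C2*log(y)


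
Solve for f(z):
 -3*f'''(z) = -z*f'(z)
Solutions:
 f(z) = C1 + Integral(C2*airyai(3^(2/3)*z/3) + C3*airybi(3^(2/3)*z/3), z)


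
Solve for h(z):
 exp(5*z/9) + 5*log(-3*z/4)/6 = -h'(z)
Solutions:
 h(z) = C1 - 5*z*log(-z)/6 + 5*z*(-log(3) + 1 + 2*log(2))/6 - 9*exp(5*z/9)/5


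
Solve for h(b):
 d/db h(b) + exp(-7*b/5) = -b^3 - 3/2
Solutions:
 h(b) = C1 - b^4/4 - 3*b/2 + 5*exp(-7*b/5)/7


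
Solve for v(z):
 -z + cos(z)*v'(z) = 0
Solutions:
 v(z) = C1 + Integral(z/cos(z), z)


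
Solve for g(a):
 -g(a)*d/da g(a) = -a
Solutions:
 g(a) = -sqrt(C1 + a^2)
 g(a) = sqrt(C1 + a^2)


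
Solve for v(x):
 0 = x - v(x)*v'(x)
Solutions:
 v(x) = -sqrt(C1 + x^2)
 v(x) = sqrt(C1 + x^2)


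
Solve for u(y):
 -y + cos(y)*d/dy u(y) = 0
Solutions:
 u(y) = C1 + Integral(y/cos(y), y)


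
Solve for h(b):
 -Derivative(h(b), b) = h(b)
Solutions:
 h(b) = C1*exp(-b)


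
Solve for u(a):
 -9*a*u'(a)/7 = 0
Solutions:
 u(a) = C1


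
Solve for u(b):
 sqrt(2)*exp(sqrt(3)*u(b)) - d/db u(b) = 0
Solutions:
 u(b) = sqrt(3)*(2*log(-1/(C1 + sqrt(2)*b)) - log(3))/6


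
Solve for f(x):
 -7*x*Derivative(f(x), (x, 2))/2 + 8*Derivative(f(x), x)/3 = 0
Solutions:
 f(x) = C1 + C2*x^(37/21)


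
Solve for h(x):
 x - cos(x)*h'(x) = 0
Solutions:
 h(x) = C1 + Integral(x/cos(x), x)


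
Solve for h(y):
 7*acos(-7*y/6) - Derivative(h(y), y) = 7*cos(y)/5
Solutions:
 h(y) = C1 + 7*y*acos(-7*y/6) + sqrt(36 - 49*y^2) - 7*sin(y)/5


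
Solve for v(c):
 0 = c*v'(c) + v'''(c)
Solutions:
 v(c) = C1 + Integral(C2*airyai(-c) + C3*airybi(-c), c)


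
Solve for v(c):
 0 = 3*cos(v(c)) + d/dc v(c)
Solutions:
 v(c) = pi - asin((C1 + exp(6*c))/(C1 - exp(6*c)))
 v(c) = asin((C1 + exp(6*c))/(C1 - exp(6*c)))


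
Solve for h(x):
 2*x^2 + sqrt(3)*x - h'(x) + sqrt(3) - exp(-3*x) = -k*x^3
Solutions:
 h(x) = C1 + k*x^4/4 + 2*x^3/3 + sqrt(3)*x^2/2 + sqrt(3)*x + exp(-3*x)/3


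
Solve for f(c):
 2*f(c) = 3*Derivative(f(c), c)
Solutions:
 f(c) = C1*exp(2*c/3)


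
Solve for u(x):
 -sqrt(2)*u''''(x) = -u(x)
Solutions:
 u(x) = C1*exp(-2^(7/8)*x/2) + C2*exp(2^(7/8)*x/2) + C3*sin(2^(7/8)*x/2) + C4*cos(2^(7/8)*x/2)


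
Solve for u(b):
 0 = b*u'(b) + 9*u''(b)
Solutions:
 u(b) = C1 + C2*erf(sqrt(2)*b/6)


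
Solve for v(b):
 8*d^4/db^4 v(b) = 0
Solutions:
 v(b) = C1 + C2*b + C3*b^2 + C4*b^3


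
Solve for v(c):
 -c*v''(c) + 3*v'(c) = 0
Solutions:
 v(c) = C1 + C2*c^4


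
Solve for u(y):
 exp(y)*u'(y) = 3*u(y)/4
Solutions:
 u(y) = C1*exp(-3*exp(-y)/4)


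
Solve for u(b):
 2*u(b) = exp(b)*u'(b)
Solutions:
 u(b) = C1*exp(-2*exp(-b))


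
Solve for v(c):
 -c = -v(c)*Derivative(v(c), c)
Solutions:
 v(c) = -sqrt(C1 + c^2)
 v(c) = sqrt(C1 + c^2)


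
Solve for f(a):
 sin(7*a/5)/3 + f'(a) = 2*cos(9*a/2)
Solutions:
 f(a) = C1 + 4*sin(9*a/2)/9 + 5*cos(7*a/5)/21


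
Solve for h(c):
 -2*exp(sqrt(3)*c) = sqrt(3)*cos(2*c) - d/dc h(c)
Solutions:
 h(c) = C1 + 2*sqrt(3)*exp(sqrt(3)*c)/3 + sqrt(3)*sin(2*c)/2


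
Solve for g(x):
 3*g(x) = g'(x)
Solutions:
 g(x) = C1*exp(3*x)


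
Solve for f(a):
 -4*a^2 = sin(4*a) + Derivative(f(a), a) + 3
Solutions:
 f(a) = C1 - 4*a^3/3 - 3*a + cos(4*a)/4


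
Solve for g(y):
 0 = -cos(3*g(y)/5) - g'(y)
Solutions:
 y - 5*log(sin(3*g(y)/5) - 1)/6 + 5*log(sin(3*g(y)/5) + 1)/6 = C1


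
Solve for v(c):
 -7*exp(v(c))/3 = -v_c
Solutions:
 v(c) = log(-1/(C1 + 7*c)) + log(3)


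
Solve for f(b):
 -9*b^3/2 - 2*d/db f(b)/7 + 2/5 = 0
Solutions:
 f(b) = C1 - 63*b^4/16 + 7*b/5


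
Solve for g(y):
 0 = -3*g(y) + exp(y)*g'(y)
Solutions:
 g(y) = C1*exp(-3*exp(-y))


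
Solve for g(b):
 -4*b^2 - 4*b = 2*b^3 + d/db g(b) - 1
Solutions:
 g(b) = C1 - b^4/2 - 4*b^3/3 - 2*b^2 + b


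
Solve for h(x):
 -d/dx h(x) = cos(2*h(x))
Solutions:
 h(x) = -asin((C1 + exp(4*x))/(C1 - exp(4*x)))/2 + pi/2
 h(x) = asin((C1 + exp(4*x))/(C1 - exp(4*x)))/2


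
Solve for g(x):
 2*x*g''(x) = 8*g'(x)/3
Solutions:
 g(x) = C1 + C2*x^(7/3)


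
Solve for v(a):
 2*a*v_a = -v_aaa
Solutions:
 v(a) = C1 + Integral(C2*airyai(-2^(1/3)*a) + C3*airybi(-2^(1/3)*a), a)


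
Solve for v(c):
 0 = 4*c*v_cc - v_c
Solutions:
 v(c) = C1 + C2*c^(5/4)


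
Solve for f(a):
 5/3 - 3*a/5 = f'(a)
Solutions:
 f(a) = C1 - 3*a^2/10 + 5*a/3


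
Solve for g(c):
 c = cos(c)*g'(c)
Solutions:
 g(c) = C1 + Integral(c/cos(c), c)


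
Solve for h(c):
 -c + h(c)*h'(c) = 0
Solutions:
 h(c) = -sqrt(C1 + c^2)
 h(c) = sqrt(C1 + c^2)


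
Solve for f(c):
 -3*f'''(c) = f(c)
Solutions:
 f(c) = C3*exp(-3^(2/3)*c/3) + (C1*sin(3^(1/6)*c/2) + C2*cos(3^(1/6)*c/2))*exp(3^(2/3)*c/6)


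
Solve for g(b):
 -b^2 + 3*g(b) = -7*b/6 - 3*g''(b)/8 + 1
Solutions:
 g(b) = C1*sin(2*sqrt(2)*b) + C2*cos(2*sqrt(2)*b) + b^2/3 - 7*b/18 + 1/4


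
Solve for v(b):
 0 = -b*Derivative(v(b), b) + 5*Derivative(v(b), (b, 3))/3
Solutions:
 v(b) = C1 + Integral(C2*airyai(3^(1/3)*5^(2/3)*b/5) + C3*airybi(3^(1/3)*5^(2/3)*b/5), b)


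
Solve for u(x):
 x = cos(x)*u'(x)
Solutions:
 u(x) = C1 + Integral(x/cos(x), x)


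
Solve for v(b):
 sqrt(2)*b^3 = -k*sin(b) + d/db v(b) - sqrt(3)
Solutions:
 v(b) = C1 + sqrt(2)*b^4/4 + sqrt(3)*b - k*cos(b)


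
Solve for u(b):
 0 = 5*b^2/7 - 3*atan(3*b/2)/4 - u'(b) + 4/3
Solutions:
 u(b) = C1 + 5*b^3/21 - 3*b*atan(3*b/2)/4 + 4*b/3 + log(9*b^2 + 4)/4


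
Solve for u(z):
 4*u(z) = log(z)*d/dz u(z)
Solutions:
 u(z) = C1*exp(4*li(z))


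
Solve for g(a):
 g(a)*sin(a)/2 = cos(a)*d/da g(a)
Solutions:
 g(a) = C1/sqrt(cos(a))


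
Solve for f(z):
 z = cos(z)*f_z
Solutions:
 f(z) = C1 + Integral(z/cos(z), z)


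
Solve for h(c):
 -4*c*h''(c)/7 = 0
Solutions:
 h(c) = C1 + C2*c


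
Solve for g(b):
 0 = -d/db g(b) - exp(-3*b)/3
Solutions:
 g(b) = C1 + exp(-3*b)/9


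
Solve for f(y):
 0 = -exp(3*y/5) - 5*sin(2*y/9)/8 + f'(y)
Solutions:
 f(y) = C1 + 5*exp(3*y/5)/3 - 45*cos(2*y/9)/16


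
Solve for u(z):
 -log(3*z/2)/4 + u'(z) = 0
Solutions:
 u(z) = C1 + z*log(z)/4 - z/4 - z*log(2)/4 + z*log(3)/4


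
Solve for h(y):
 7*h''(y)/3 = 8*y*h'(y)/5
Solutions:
 h(y) = C1 + C2*erfi(2*sqrt(105)*y/35)


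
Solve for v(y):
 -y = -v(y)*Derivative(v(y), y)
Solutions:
 v(y) = -sqrt(C1 + y^2)
 v(y) = sqrt(C1 + y^2)


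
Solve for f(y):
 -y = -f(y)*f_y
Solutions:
 f(y) = -sqrt(C1 + y^2)
 f(y) = sqrt(C1 + y^2)


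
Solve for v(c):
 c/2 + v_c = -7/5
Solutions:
 v(c) = C1 - c^2/4 - 7*c/5


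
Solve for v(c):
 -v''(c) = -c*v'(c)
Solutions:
 v(c) = C1 + C2*erfi(sqrt(2)*c/2)


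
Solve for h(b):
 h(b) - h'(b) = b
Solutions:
 h(b) = C1*exp(b) + b + 1


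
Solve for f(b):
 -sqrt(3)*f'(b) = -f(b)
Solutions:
 f(b) = C1*exp(sqrt(3)*b/3)


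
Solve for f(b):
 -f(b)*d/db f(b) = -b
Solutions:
 f(b) = -sqrt(C1 + b^2)
 f(b) = sqrt(C1 + b^2)


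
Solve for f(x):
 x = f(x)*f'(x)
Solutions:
 f(x) = -sqrt(C1 + x^2)
 f(x) = sqrt(C1 + x^2)


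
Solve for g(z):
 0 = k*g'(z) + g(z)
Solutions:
 g(z) = C1*exp(-z/k)


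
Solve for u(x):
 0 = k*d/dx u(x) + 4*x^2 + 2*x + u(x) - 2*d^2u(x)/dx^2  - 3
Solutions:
 u(x) = C1*exp(x*(k - sqrt(k^2 + 8))/4) + C2*exp(x*(k + sqrt(k^2 + 8))/4) - 8*k^2 + 8*k*x + 2*k - 4*x^2 - 2*x - 13


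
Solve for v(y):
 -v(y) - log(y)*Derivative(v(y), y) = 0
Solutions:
 v(y) = C1*exp(-li(y))


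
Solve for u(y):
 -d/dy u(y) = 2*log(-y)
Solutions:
 u(y) = C1 - 2*y*log(-y) + 2*y


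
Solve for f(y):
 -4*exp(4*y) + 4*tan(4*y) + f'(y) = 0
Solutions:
 f(y) = C1 + exp(4*y) + log(cos(4*y))


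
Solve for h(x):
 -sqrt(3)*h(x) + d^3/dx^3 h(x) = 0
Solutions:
 h(x) = C3*exp(3^(1/6)*x) + (C1*sin(3^(2/3)*x/2) + C2*cos(3^(2/3)*x/2))*exp(-3^(1/6)*x/2)


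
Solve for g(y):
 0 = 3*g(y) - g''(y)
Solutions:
 g(y) = C1*exp(-sqrt(3)*y) + C2*exp(sqrt(3)*y)


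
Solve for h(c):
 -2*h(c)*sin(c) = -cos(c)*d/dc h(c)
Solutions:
 h(c) = C1/cos(c)^2


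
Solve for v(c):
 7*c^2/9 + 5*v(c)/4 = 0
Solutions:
 v(c) = -28*c^2/45


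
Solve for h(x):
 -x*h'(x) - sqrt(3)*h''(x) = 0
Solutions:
 h(x) = C1 + C2*erf(sqrt(2)*3^(3/4)*x/6)


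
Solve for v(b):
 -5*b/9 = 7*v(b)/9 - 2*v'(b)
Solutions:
 v(b) = C1*exp(7*b/18) - 5*b/7 - 90/49


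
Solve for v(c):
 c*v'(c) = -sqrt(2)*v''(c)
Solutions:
 v(c) = C1 + C2*erf(2^(1/4)*c/2)


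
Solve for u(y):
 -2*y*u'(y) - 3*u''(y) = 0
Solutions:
 u(y) = C1 + C2*erf(sqrt(3)*y/3)


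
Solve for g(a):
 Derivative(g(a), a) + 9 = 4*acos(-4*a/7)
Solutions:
 g(a) = C1 + 4*a*acos(-4*a/7) - 9*a + sqrt(49 - 16*a^2)


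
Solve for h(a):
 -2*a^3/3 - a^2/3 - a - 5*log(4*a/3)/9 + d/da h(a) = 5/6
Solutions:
 h(a) = C1 + a^4/6 + a^3/9 + a^2/2 + 5*a*log(a)/9 - 5*a*log(3)/9 + 5*a/18 + 10*a*log(2)/9


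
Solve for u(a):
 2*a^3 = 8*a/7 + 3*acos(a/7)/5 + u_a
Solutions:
 u(a) = C1 + a^4/2 - 4*a^2/7 - 3*a*acos(a/7)/5 + 3*sqrt(49 - a^2)/5


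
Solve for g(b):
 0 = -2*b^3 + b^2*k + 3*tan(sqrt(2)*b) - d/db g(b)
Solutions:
 g(b) = C1 - b^4/2 + b^3*k/3 - 3*sqrt(2)*log(cos(sqrt(2)*b))/2


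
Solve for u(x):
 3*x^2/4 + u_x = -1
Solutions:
 u(x) = C1 - x^3/4 - x


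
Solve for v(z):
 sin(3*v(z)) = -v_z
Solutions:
 v(z) = -acos((-C1 - exp(6*z))/(C1 - exp(6*z)))/3 + 2*pi/3
 v(z) = acos((-C1 - exp(6*z))/(C1 - exp(6*z)))/3


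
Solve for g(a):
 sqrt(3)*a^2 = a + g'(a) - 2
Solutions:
 g(a) = C1 + sqrt(3)*a^3/3 - a^2/2 + 2*a


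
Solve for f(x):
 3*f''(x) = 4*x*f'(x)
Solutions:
 f(x) = C1 + C2*erfi(sqrt(6)*x/3)


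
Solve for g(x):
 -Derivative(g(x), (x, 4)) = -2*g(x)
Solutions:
 g(x) = C1*exp(-2^(1/4)*x) + C2*exp(2^(1/4)*x) + C3*sin(2^(1/4)*x) + C4*cos(2^(1/4)*x)


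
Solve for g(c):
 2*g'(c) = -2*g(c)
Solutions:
 g(c) = C1*exp(-c)


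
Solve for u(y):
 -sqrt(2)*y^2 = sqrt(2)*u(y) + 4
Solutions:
 u(y) = -y^2 - 2*sqrt(2)


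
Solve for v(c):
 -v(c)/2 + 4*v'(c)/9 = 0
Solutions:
 v(c) = C1*exp(9*c/8)


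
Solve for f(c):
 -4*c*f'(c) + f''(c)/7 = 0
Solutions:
 f(c) = C1 + C2*erfi(sqrt(14)*c)


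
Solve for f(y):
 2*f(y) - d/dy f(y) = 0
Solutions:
 f(y) = C1*exp(2*y)


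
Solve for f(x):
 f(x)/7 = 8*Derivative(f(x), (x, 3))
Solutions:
 f(x) = C3*exp(7^(2/3)*x/14) + (C1*sin(sqrt(3)*7^(2/3)*x/28) + C2*cos(sqrt(3)*7^(2/3)*x/28))*exp(-7^(2/3)*x/28)


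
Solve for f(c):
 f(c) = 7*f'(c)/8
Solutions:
 f(c) = C1*exp(8*c/7)


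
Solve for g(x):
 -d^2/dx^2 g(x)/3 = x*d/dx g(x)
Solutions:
 g(x) = C1 + C2*erf(sqrt(6)*x/2)


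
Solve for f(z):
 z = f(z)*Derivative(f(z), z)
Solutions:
 f(z) = -sqrt(C1 + z^2)
 f(z) = sqrt(C1 + z^2)


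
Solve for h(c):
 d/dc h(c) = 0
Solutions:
 h(c) = C1


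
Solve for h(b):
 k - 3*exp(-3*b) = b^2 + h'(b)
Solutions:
 h(b) = C1 - b^3/3 + b*k + exp(-3*b)


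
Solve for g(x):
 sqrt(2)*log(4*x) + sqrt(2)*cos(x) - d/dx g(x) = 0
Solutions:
 g(x) = C1 + sqrt(2)*x*(log(x) - 1) + 2*sqrt(2)*x*log(2) + sqrt(2)*sin(x)


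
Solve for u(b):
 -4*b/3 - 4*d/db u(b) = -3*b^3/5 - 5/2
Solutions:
 u(b) = C1 + 3*b^4/80 - b^2/6 + 5*b/8


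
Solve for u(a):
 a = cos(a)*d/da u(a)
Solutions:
 u(a) = C1 + Integral(a/cos(a), a)


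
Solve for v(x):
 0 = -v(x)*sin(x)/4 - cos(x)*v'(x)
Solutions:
 v(x) = C1*cos(x)^(1/4)


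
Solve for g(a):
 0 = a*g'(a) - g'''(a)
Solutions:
 g(a) = C1 + Integral(C2*airyai(a) + C3*airybi(a), a)


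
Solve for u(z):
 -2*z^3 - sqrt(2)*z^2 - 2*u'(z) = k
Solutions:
 u(z) = C1 - k*z/2 - z^4/4 - sqrt(2)*z^3/6


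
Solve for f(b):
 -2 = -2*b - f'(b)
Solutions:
 f(b) = C1 - b^2 + 2*b


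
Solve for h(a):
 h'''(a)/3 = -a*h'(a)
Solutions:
 h(a) = C1 + Integral(C2*airyai(-3^(1/3)*a) + C3*airybi(-3^(1/3)*a), a)


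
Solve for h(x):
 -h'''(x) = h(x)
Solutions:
 h(x) = C3*exp(-x) + (C1*sin(sqrt(3)*x/2) + C2*cos(sqrt(3)*x/2))*exp(x/2)


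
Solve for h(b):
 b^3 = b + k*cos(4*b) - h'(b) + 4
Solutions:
 h(b) = C1 - b^4/4 + b^2/2 + 4*b + k*sin(4*b)/4


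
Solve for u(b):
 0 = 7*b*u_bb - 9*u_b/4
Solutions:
 u(b) = C1 + C2*b^(37/28)


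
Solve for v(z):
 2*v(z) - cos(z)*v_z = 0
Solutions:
 v(z) = C1*(sin(z) + 1)/(sin(z) - 1)


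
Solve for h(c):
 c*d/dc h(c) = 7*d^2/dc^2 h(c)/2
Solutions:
 h(c) = C1 + C2*erfi(sqrt(7)*c/7)


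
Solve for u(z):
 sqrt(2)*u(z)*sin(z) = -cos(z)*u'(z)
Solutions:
 u(z) = C1*cos(z)^(sqrt(2))


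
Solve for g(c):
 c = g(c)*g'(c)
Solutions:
 g(c) = -sqrt(C1 + c^2)
 g(c) = sqrt(C1 + c^2)


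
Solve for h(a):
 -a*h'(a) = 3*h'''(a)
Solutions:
 h(a) = C1 + Integral(C2*airyai(-3^(2/3)*a/3) + C3*airybi(-3^(2/3)*a/3), a)


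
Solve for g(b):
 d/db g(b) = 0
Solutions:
 g(b) = C1


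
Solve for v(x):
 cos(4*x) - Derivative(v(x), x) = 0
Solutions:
 v(x) = C1 + sin(4*x)/4


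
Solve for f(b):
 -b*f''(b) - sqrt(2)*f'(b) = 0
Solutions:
 f(b) = C1 + C2*b^(1 - sqrt(2))


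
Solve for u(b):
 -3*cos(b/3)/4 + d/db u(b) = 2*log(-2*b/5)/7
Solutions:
 u(b) = C1 + 2*b*log(-b)/7 - 2*b*log(5)/7 - 2*b/7 + 2*b*log(2)/7 + 9*sin(b/3)/4


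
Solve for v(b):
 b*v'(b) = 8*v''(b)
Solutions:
 v(b) = C1 + C2*erfi(b/4)


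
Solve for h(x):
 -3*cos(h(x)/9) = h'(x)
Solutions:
 3*x - 9*log(sin(h(x)/9) - 1)/2 + 9*log(sin(h(x)/9) + 1)/2 = C1


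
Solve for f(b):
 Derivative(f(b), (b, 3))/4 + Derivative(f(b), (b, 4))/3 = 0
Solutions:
 f(b) = C1 + C2*b + C3*b^2 + C4*exp(-3*b/4)


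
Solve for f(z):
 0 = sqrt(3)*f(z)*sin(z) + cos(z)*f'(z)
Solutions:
 f(z) = C1*cos(z)^(sqrt(3))


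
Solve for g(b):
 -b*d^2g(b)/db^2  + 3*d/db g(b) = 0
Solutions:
 g(b) = C1 + C2*b^4


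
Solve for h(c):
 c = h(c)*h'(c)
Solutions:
 h(c) = -sqrt(C1 + c^2)
 h(c) = sqrt(C1 + c^2)


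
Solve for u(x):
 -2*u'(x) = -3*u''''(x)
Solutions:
 u(x) = C1 + C4*exp(2^(1/3)*3^(2/3)*x/3) + (C2*sin(2^(1/3)*3^(1/6)*x/2) + C3*cos(2^(1/3)*3^(1/6)*x/2))*exp(-2^(1/3)*3^(2/3)*x/6)


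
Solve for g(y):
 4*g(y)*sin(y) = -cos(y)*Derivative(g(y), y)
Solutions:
 g(y) = C1*cos(y)^4


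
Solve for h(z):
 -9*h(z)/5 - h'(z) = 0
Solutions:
 h(z) = C1*exp(-9*z/5)


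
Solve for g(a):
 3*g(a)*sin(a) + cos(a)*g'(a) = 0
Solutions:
 g(a) = C1*cos(a)^3


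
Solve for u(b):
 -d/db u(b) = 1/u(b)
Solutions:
 u(b) = -sqrt(C1 - 2*b)
 u(b) = sqrt(C1 - 2*b)


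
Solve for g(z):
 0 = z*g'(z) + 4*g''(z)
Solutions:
 g(z) = C1 + C2*erf(sqrt(2)*z/4)


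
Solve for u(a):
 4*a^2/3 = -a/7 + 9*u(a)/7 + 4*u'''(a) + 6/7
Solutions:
 u(a) = C3*exp(-3^(2/3)*98^(1/3)*a/14) + 28*a^2/27 + a/9 + (C1*sin(3*3^(1/6)*98^(1/3)*a/28) + C2*cos(3*3^(1/6)*98^(1/3)*a/28))*exp(3^(2/3)*98^(1/3)*a/28) - 2/3


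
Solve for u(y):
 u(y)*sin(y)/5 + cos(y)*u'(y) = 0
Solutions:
 u(y) = C1*cos(y)^(1/5)


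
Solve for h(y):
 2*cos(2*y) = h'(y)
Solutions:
 h(y) = C1 + sin(2*y)


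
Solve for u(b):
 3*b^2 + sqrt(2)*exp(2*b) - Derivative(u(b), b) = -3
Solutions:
 u(b) = C1 + b^3 + 3*b + sqrt(2)*exp(2*b)/2


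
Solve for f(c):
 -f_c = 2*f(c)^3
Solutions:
 f(c) = -sqrt(2)*sqrt(-1/(C1 - 2*c))/2
 f(c) = sqrt(2)*sqrt(-1/(C1 - 2*c))/2


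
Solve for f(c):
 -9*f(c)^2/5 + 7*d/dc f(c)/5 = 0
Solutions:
 f(c) = -7/(C1 + 9*c)


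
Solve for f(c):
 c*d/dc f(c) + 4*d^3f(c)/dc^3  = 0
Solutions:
 f(c) = C1 + Integral(C2*airyai(-2^(1/3)*c/2) + C3*airybi(-2^(1/3)*c/2), c)


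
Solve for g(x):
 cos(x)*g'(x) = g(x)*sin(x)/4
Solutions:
 g(x) = C1/cos(x)^(1/4)


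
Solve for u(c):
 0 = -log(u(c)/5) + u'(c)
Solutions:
 Integral(1/(-log(_y) + log(5)), (_y, u(c))) = C1 - c


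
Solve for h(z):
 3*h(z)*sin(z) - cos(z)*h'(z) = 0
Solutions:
 h(z) = C1/cos(z)^3


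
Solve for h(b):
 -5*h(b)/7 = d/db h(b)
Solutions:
 h(b) = C1*exp(-5*b/7)


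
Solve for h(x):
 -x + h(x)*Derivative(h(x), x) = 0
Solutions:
 h(x) = -sqrt(C1 + x^2)
 h(x) = sqrt(C1 + x^2)


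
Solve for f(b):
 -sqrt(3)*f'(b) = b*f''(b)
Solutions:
 f(b) = C1 + C2*b^(1 - sqrt(3))


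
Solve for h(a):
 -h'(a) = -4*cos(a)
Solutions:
 h(a) = C1 + 4*sin(a)


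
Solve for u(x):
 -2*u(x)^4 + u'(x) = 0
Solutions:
 u(x) = (-1/(C1 + 6*x))^(1/3)
 u(x) = (-1/(C1 + 2*x))^(1/3)*(-3^(2/3) - 3*3^(1/6)*I)/6
 u(x) = (-1/(C1 + 2*x))^(1/3)*(-3^(2/3) + 3*3^(1/6)*I)/6


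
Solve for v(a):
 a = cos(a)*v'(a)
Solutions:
 v(a) = C1 + Integral(a/cos(a), a)


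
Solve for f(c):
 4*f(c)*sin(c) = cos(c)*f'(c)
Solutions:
 f(c) = C1/cos(c)^4


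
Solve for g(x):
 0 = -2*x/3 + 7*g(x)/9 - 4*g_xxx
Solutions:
 g(x) = C3*exp(42^(1/3)*x/6) + 6*x/7 + (C1*sin(14^(1/3)*3^(5/6)*x/12) + C2*cos(14^(1/3)*3^(5/6)*x/12))*exp(-42^(1/3)*x/12)


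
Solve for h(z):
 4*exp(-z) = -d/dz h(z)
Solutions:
 h(z) = C1 + 4*exp(-z)


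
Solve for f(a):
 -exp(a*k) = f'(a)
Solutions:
 f(a) = C1 - exp(a*k)/k


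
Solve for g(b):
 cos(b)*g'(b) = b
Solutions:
 g(b) = C1 + Integral(b/cos(b), b)


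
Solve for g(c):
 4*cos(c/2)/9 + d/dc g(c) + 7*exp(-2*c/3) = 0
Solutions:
 g(c) = C1 - 8*sin(c/2)/9 + 21*exp(-2*c/3)/2
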